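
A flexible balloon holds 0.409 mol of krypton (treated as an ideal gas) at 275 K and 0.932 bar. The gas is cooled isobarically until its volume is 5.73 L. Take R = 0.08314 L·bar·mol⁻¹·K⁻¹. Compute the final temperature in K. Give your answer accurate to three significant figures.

T₂ ≈ 157 K

From PV = nRT: V₁ = nRT₁/P₁ = 10.03 L.
P constant ⇒ V ∝ T: P₂ = P₁; T₂ = T₁·(V₂/V₁) = 157.0 K.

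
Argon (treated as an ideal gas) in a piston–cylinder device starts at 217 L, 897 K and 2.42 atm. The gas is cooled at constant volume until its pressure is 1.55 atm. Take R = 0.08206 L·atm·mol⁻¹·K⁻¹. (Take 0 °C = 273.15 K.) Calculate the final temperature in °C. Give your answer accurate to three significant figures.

T₂ ≈ 301 °C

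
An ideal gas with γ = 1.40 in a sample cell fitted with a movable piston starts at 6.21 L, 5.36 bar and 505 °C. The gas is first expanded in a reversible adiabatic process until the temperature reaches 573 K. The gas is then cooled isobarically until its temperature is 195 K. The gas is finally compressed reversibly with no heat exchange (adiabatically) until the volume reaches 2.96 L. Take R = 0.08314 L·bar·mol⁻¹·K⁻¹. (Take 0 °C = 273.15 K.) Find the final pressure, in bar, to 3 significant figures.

Convert: T₁ = 778.1 K.
Reversible adiabatic, γ = 1.40: P₂ = P₁·(T₂/T₁)^(γ/(γ−1)) = 1.836 bar; V₂ = V₁·(T₁/T₂)^(1/(γ−1)) = 13.35 L.
P constant ⇒ V ∝ T: P₃ = P₂; V₃ = V₂·(T₃/T₂) = 4.542 L.
Reversible adiabatic, γ = 1.40: T₄ = T₃·(V₃/V₄)^(γ−1) = 231.4 K; P₄ = P₃·(V₃/V₄)^γ = 3.344 bar.

P₄ ≈ 3.34 bar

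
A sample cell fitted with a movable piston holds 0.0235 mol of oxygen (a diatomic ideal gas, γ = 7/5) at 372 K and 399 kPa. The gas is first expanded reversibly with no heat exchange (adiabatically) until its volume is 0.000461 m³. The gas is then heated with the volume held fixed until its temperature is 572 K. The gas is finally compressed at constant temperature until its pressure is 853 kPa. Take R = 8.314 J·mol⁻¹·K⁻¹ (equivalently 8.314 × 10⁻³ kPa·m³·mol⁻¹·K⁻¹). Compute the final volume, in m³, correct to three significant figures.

From PV = nRT: V₁ = nRT₁/P₁ = 0.0001822 m³.
Reversible adiabatic, γ = 7/5: T₂ = T₁·(V₁/V₂)^(γ−1) = 256.6 K; P₂ = P₁·(V₁/V₂)^γ = 108.7 kPa.
V constant ⇒ P ∝ T: V₃ = V₂; P₃ = P₂·(T₃/T₂) = 242.4 kPa.
T constant ⇒ Boyle's law P V = const: T₄ = T₃; V₄ = V₃·(P₃/P₄) = 0.0001310 m³.

V₄ ≈ 0.000131 m³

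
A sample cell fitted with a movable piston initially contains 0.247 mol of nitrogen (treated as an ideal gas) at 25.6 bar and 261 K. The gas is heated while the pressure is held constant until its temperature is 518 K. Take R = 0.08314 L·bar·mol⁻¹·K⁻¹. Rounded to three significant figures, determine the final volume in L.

V₂ ≈ 0.416 L

From PV = nRT: V₁ = nRT₁/P₁ = 0.2094 L.
P constant ⇒ V ∝ T: P₂ = P₁; V₂ = V₁·(T₂/T₁) = 0.4155 L.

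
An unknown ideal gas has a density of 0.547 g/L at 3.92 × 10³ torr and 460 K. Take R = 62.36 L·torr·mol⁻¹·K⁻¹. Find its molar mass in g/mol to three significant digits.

ρ = PM/(RT) ⇒ M = ρRT/P = (0.547 × 62.36 × 460.0) / 3.92e+03

M ≈ 4.00 g/mol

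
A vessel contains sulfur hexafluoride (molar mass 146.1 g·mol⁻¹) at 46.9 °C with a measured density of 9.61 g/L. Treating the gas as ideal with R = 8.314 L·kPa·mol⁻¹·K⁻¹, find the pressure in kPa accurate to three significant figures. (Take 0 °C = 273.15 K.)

P ≈ 175 kPa

ρ = PM/(RT) ⇒ P = ρRT/M = (9.61 × 8.314 × 320.0) / 146.1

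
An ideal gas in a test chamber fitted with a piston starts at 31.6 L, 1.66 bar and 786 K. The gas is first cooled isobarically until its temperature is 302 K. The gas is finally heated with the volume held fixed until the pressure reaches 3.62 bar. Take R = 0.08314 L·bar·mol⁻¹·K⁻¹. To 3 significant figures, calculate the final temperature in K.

T₃ ≈ 659 K

P constant ⇒ V ∝ T: P₂ = P₁; V₂ = V₁·(T₂/T₁) = 12.14 L.
V constant ⇒ P ∝ T: V₃ = V₂; T₃ = T₂·(P₃/P₂) = 658.6 K.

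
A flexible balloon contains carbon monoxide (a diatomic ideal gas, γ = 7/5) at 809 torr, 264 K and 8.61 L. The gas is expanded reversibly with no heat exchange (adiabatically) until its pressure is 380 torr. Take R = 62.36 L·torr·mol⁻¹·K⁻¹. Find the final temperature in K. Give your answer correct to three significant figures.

Adiabatic (γ = 7/5), T V^(γ−1) and P V^γ constant: T₂ = T₁·(P₂/P₁)^((γ−1)/γ) = 212.7 K; V₂ = V₁·(P₁/P₂)^(1/γ) = 14.77 L.

T₂ ≈ 213 K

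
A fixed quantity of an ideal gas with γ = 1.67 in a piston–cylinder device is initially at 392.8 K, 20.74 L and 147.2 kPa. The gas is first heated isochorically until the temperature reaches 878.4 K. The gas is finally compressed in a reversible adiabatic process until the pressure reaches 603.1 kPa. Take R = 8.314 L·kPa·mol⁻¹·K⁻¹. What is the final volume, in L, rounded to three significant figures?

V₃ ≈ 14.4 L

Isochoric, so P/T is constant: V₂ = V₁; P₂ = P₁·(T₂/T₁) = 329.2 kPa.
Reversible adiabatic, γ = 1.67: T₃ = T₂·(P₃/P₂)^((γ−1)/γ) = 1120 K; V₃ = V₂·(P₂/P₃)^(1/γ) = 14.43 L.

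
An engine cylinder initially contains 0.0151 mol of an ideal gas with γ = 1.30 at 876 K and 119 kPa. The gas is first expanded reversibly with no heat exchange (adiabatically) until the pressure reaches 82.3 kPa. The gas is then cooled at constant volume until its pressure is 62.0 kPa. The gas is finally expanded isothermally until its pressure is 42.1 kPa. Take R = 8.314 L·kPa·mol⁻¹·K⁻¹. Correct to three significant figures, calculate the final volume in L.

V₄ ≈ 1.81 L

From PV = nRT: V₁ = nRT₁/P₁ = 0.9242 L.
Adiabatic (γ = 1.30), T V^(γ−1) and P V^γ constant: T₂ = T₁·(P₂/P₁)^((γ−1)/γ) = 804.5 K; V₂ = V₁·(P₁/P₂)^(1/γ) = 1.227 L.
V constant ⇒ P ∝ T: V₃ = V₂; T₃ = T₂·(P₃/P₂) = 606.1 K.
Isothermal, so P V is constant: T₄ = T₃; V₄ = V₃·(P₃/P₄) = 1.807 L.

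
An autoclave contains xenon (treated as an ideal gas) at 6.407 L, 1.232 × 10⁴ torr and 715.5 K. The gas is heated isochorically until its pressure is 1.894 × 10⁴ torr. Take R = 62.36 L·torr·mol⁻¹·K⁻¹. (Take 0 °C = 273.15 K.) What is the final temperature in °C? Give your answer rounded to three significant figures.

Isochoric, so P/T is constant: V₂ = V₁; T₂ = T₁·(P₂/P₁) = 1100 K.

T₂ ≈ 827 °C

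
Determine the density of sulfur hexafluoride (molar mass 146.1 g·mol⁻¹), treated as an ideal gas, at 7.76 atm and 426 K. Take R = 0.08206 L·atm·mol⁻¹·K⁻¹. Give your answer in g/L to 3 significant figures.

ρ = PM/(RT) = (7.76 × 146.1) / (0.08206 × 426.0)

ρ ≈ 32.4 g/L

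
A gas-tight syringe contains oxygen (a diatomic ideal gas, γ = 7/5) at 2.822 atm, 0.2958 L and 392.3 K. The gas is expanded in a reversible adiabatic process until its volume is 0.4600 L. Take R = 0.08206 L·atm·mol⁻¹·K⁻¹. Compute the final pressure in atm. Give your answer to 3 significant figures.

P₂ ≈ 1.52 atm

Adiabatic (γ = 7/5), T V^(γ−1) and P V^γ constant: T₂ = T₁·(V₁/V₂)^(γ−1) = 328.8 K; P₂ = P₁·(V₁/V₂)^γ = 1.521 atm.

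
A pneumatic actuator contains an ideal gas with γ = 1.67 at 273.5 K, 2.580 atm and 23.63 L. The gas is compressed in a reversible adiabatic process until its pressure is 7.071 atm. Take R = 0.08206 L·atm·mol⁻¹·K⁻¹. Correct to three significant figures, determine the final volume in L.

V₂ ≈ 12.9 L

Reversible adiabatic, γ = 1.67: T₂ = T₁·(P₂/P₁)^((γ−1)/γ) = 409.9 K; V₂ = V₁·(P₁/P₂)^(1/γ) = 12.92 L.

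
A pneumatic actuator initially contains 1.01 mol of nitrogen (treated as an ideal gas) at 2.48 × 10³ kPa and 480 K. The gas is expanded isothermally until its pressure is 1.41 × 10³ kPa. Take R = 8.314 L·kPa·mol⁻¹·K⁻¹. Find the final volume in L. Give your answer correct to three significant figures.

V₂ ≈ 2.86 L

From PV = nRT: V₁ = nRT₁/P₁ = 1.625 L.
T constant ⇒ Boyle's law P V = const: T₂ = T₁; V₂ = V₁·(P₁/P₂) = 2.859 L.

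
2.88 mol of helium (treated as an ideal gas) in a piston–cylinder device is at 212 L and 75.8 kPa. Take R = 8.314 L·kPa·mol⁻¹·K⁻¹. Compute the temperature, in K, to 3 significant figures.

T ≈ 671 K

PV = nRT ⇒ T = PV/(nR) = (75.8 × 212) / (2.88 × 8.314)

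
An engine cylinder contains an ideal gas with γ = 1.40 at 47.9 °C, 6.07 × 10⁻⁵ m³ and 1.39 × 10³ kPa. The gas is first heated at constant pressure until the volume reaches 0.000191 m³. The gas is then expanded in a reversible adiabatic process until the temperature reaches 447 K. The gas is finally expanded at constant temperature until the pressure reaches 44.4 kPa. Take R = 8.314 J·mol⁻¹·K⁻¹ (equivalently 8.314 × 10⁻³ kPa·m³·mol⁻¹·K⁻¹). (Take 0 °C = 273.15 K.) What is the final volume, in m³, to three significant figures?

Convert: T₁ = 321.0 K.
P constant ⇒ V ∝ T: P₂ = P₁; T₂ = T₁·(V₂/V₁) = 1010 K.
Adiabatic (γ = 1.40), T V^(γ−1) and P V^γ constant: P₃ = P₂·(T₃/T₂)^(γ/(γ−1)) = 80.10 kPa; V₃ = V₂·(T₂/T₃)^(1/(γ−1)) = 0.001467 m³.
Isothermal, so P V is constant: T₄ = T₃; V₄ = V₃·(P₃/P₄) = 0.002646 m³.

V₄ ≈ 0.00265 m³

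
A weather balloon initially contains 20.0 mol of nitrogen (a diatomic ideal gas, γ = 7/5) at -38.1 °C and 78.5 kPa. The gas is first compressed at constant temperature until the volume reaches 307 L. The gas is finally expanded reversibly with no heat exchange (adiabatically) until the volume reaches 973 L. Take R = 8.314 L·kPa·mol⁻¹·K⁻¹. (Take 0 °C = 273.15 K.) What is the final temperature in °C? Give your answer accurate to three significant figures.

T₃ ≈ -125 °C

Convert: T₁ = 235.0 K.
From PV = nRT: V₁ = nRT₁/P₁ = 497.9 L.
Isothermal, so P V is constant: T₂ = T₁; P₂ = P₁·(V₁/V₂) = 127.3 kPa.
Adiabatic (γ = 7/5), T V^(γ−1) and P V^γ constant: T₃ = T₂·(V₂/V₃)^(γ−1) = 148.2 K; P₃ = P₂·(V₂/V₃)^γ = 25.32 kPa.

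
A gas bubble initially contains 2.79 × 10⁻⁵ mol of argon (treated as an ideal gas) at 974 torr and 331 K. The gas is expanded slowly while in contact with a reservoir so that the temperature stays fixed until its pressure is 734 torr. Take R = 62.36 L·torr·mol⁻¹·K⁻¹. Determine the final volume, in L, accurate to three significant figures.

From PV = nRT: V₁ = nRT₁/P₁ = 0.0005913 L.
Isothermal, so P V is constant: T₂ = T₁; V₂ = V₁·(P₁/P₂) = 0.0007846 L.

V₂ ≈ 0.000785 L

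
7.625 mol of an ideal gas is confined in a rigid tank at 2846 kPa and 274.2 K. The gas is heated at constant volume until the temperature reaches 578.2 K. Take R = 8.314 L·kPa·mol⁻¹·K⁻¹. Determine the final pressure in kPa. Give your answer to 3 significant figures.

P₂ ≈ 6.00e+03 kPa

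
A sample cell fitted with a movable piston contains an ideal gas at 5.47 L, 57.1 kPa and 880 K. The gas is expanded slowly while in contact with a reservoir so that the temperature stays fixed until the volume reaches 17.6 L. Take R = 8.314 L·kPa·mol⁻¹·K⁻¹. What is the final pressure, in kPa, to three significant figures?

Isothermal, so P V is constant: T₂ = T₁; P₂ = P₁·(V₁/V₂) = 17.75 kPa.

P₂ ≈ 17.7 kPa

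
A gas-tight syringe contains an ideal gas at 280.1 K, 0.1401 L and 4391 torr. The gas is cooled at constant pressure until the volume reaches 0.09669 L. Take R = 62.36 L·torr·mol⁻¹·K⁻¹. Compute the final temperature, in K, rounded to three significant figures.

P constant ⇒ V ∝ T: P₂ = P₁; T₂ = T₁·(V₂/V₁) = 193.3 K.

T₂ ≈ 193 K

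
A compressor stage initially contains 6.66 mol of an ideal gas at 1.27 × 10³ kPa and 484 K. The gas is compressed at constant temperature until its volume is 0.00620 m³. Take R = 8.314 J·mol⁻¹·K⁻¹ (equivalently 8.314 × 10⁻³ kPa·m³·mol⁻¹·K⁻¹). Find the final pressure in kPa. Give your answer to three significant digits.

From PV = nRT: V₁ = nRT₁/P₁ = 0.02110 m³.
T constant ⇒ Boyle's law P V = const: T₂ = T₁; P₂ = P₁·(V₁/V₂) = 4323 kPa.

P₂ ≈ 4.32e+03 kPa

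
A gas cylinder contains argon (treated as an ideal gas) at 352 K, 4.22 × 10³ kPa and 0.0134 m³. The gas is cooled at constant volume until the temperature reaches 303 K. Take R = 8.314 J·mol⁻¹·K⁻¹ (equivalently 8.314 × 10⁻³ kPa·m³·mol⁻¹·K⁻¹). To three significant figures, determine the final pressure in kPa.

P₂ ≈ 3.63e+03 kPa

Isochoric, so P/T is constant: V₂ = V₁; P₂ = P₁·(T₂/T₁) = 3633 kPa.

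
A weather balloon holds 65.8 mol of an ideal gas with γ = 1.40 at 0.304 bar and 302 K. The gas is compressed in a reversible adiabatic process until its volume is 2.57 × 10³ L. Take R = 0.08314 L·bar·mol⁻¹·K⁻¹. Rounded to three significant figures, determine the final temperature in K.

From PV = nRT: V₁ = nRT₁/P₁ = 5435 L.
Reversible adiabatic, γ = 1.40: T₂ = T₁·(V₁/V₂)^(γ−1) = 407.5 K; P₂ = P₁·(V₁/V₂)^γ = 0.8674 bar.

T₂ ≈ 407 K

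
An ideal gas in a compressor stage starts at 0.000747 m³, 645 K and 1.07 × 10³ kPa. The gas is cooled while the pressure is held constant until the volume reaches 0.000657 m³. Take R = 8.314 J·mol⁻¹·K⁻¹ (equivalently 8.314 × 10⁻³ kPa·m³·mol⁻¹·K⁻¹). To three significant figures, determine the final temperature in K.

Isobaric, so V/T is constant: P₂ = P₁; T₂ = T₁·(V₂/V₁) = 567.3 K.

T₂ ≈ 567 K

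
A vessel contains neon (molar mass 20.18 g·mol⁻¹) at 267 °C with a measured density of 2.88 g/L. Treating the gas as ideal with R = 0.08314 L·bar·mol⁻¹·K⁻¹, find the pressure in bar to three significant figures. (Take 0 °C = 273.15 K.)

P ≈ 6.41 bar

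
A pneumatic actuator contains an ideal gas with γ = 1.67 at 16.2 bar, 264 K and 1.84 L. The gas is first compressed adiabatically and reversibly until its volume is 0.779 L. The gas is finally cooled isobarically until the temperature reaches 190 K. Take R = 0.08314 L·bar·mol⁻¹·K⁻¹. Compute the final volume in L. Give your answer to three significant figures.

Adiabatic (γ = 1.67), T V^(γ−1) and P V^γ constant: T₂ = T₁·(V₁/V₂)^(γ−1) = 469.6 K; P₂ = P₁·(V₁/V₂)^γ = 68.06 bar.
Isobaric, so V/T is constant: P₃ = P₂; V₃ = V₂·(T₃/T₂) = 0.3152 L.

V₃ ≈ 0.315 L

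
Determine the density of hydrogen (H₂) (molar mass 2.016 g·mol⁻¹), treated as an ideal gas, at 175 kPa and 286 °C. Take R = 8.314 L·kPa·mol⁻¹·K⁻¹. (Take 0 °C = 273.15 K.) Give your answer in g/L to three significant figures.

ρ = PM/(RT) = (175 × 2.016) / (8.314 × 559.1)

ρ ≈ 0.0759 g/L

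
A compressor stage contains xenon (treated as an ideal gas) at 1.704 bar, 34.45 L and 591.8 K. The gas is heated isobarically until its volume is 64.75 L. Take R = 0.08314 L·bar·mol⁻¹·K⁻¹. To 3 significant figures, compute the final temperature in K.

Isobaric, so V/T is constant: P₂ = P₁; T₂ = T₁·(V₂/V₁) = 1112 K.

T₂ ≈ 1.11e+03 K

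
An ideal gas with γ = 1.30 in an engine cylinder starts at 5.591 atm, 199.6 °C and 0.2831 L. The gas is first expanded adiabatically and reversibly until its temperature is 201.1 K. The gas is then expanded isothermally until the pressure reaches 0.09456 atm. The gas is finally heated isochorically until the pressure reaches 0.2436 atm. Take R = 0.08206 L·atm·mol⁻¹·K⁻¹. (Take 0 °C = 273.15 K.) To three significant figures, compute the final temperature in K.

T₄ ≈ 518 K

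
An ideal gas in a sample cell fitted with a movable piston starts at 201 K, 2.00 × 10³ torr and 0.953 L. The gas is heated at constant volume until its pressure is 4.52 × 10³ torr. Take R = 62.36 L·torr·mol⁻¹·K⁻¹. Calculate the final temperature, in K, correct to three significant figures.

T₂ ≈ 454 K

Isochoric, so P/T is constant: V₂ = V₁; T₂ = T₁·(P₂/P₁) = 454.3 K.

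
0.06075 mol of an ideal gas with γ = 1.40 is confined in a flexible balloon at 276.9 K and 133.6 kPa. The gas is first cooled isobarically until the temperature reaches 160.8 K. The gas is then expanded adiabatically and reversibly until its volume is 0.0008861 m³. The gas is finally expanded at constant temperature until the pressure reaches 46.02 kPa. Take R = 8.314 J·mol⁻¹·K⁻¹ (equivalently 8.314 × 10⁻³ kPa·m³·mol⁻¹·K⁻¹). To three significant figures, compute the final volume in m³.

V₄ ≈ 0.00152 m³

From PV = nRT: V₁ = nRT₁/P₁ = 0.001047 m³.
Isobaric, so V/T is constant: P₂ = P₁; V₂ = V₁·(T₂/T₁) = 0.0006079 m³.
Adiabatic (γ = 1.40), T V^(γ−1) and P V^γ constant: T₃ = T₂·(V₂/V₃)^(γ−1) = 138.3 K; P₃ = P₂·(V₂/V₃)^γ = 78.83 kPa.
T constant ⇒ Boyle's law P V = const: T₄ = T₃; V₄ = V₃·(P₃/P₄) = 0.001518 m³.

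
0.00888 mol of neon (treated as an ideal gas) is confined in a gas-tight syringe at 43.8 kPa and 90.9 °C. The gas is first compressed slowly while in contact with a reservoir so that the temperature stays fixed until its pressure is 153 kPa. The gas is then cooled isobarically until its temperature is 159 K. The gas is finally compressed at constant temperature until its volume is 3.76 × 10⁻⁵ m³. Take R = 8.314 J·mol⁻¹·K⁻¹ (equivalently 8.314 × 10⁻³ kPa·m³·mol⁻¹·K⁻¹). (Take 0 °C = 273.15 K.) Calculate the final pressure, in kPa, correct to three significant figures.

P₄ ≈ 312 kPa

Convert: T₁ = 364.0 K.
From PV = nRT: V₁ = nRT₁/P₁ = 0.0006136 m³.
Isothermal, so P V is constant: T₂ = T₁; V₂ = V₁·(P₁/P₂) = 0.0001757 m³.
Isobaric, so V/T is constant: P₃ = P₂; V₃ = V₂·(T₃/T₂) = 7.672e-05 m³.
T constant ⇒ Boyle's law P V = const: T₄ = T₃; P₄ = P₃·(V₃/V₄) = 312.2 kPa.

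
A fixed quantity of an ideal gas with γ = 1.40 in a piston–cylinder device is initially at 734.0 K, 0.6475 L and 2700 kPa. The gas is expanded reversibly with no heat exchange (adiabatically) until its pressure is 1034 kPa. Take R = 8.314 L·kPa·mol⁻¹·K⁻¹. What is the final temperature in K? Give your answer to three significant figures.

T₂ ≈ 558 K

Reversible adiabatic, γ = 1.40: T₂ = T₁·(P₂/P₁)^((γ−1)/γ) = 558.0 K; V₂ = V₁·(P₁/P₂)^(1/γ) = 1.285 L.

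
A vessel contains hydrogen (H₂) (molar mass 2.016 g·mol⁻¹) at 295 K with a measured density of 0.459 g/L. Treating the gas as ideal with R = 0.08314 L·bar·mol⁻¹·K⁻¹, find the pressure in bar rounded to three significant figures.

P ≈ 5.58 bar

ρ = PM/(RT) ⇒ P = ρRT/M = (0.459 × 0.08314 × 295.0) / 2.016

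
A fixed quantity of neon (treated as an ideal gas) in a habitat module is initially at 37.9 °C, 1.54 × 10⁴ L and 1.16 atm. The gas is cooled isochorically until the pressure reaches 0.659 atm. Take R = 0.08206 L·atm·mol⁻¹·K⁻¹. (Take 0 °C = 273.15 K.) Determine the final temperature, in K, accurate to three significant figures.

Convert: T₁ = 311.0 K.
V constant ⇒ P ∝ T: V₂ = V₁; T₂ = T₁·(P₂/P₁) = 176.7 K.

T₂ ≈ 177 K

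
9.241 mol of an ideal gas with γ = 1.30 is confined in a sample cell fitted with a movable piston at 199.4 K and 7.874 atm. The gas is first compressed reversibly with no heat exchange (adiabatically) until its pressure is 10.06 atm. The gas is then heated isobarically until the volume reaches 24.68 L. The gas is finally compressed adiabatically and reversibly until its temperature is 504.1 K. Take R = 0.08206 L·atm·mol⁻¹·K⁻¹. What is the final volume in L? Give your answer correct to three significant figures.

V₄ ≈ 5.86 L

From PV = nRT: V₁ = nRT₁/P₁ = 19.20 L.
Adiabatic (γ = 1.30), T V^(γ−1) and P V^γ constant: T₂ = T₁·(P₂/P₁)^((γ−1)/γ) = 211.0 K; V₂ = V₁·(P₁/P₂)^(1/γ) = 15.90 L.
Isobaric, so V/T is constant: P₃ = P₂; T₃ = T₂·(V₃/V₂) = 327.4 K.
Adiabatic (γ = 1.30), T V^(γ−1) and P V^γ constant: P₄ = P₃·(T₄/T₃)^(γ/(γ−1)) = 65.28 atm; V₄ = V₃·(T₃/T₄)^(1/(γ−1)) = 5.856 L.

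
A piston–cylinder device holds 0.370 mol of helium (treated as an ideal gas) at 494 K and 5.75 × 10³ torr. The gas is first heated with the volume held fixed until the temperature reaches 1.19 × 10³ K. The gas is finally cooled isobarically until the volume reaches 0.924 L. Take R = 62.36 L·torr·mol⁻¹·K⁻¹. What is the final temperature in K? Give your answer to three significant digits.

From PV = nRT: V₁ = nRT₁/P₁ = 1.982 L.
V constant ⇒ P ∝ T: V₂ = V₁; P₂ = P₁·(T₂/T₁) = 1.385e+04 torr.
Isobaric, so V/T is constant: P₃ = P₂; T₃ = T₂·(V₃/V₂) = 554.7 K.

T₃ ≈ 555 K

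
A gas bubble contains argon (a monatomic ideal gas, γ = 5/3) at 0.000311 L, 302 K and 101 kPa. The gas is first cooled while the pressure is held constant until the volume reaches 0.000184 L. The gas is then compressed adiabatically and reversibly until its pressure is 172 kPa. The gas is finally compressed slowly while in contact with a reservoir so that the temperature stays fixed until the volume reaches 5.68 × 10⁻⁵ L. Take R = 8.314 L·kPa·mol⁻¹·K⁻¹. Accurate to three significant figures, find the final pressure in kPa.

P₄ ≈ 405 kPa

P constant ⇒ V ∝ T: P₂ = P₁; T₂ = T₁·(V₂/V₁) = 178.7 K.
Reversible adiabatic, γ = 5/3: T₃ = T₂·(P₃/P₂)^((γ−1)/γ) = 221.1 K; V₃ = V₂·(P₂/P₃)^(1/γ) = 0.0001337 L.
T constant ⇒ Boyle's law P V = const: T₄ = T₃; P₄ = P₃·(V₃/V₄) = 404.8 kPa.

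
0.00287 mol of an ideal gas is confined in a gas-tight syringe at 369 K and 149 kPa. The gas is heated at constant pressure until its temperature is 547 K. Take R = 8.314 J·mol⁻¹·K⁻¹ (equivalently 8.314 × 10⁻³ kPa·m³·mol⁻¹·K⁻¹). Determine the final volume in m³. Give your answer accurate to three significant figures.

From PV = nRT: V₁ = nRT₁/P₁ = 5.909e-05 m³.
P constant ⇒ V ∝ T: P₂ = P₁; V₂ = V₁·(T₂/T₁) = 8.760e-05 m³.

V₂ ≈ 8.76e-05 m³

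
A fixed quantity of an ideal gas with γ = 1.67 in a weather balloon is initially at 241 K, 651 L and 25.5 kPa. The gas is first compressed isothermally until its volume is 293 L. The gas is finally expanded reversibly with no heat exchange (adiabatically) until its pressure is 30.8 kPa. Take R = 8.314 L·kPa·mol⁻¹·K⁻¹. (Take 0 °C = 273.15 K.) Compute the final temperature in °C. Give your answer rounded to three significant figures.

T₃ ≈ -84.4 °C

T constant ⇒ Boyle's law P V = const: T₂ = T₁; P₂ = P₁·(V₁/V₂) = 56.66 kPa.
Adiabatic (γ = 1.67), T V^(γ−1) and P V^γ constant: T₃ = T₂·(P₃/P₂)^((γ−1)/γ) = 188.7 K; V₃ = V₂·(P₂/P₃)^(1/γ) = 422.1 L.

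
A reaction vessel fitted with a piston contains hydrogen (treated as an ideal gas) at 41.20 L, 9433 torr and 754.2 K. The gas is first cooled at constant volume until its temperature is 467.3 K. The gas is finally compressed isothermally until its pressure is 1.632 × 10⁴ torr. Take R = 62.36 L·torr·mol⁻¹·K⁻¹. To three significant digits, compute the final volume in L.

V₃ ≈ 14.8 L

V constant ⇒ P ∝ T: V₂ = V₁; P₂ = P₁·(T₂/T₁) = 5845 torr.
T constant ⇒ Boyle's law P V = const: T₃ = T₂; V₃ = V₂·(P₂/P₃) = 14.75 L.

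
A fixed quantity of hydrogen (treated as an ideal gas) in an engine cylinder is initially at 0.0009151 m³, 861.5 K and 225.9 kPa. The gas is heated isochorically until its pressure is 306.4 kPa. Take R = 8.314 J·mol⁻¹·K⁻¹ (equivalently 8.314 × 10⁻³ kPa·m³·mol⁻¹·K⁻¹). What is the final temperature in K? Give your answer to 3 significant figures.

T₂ ≈ 1.17e+03 K

Isochoric, so P/T is constant: V₂ = V₁; T₂ = T₁·(P₂/P₁) = 1168 K.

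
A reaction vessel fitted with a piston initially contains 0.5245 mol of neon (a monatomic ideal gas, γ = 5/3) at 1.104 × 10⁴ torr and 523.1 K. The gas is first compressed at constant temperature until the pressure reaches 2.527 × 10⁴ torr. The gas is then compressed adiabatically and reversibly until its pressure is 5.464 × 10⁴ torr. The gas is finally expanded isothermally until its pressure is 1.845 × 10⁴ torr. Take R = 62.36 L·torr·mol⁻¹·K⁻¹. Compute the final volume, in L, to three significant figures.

From PV = nRT: V₁ = nRT₁/P₁ = 1.550 L.
T constant ⇒ Boyle's law P V = const: T₂ = T₁; V₂ = V₁·(P₁/P₂) = 0.6771 L.
Reversible adiabatic, γ = 5/3: T₃ = T₂·(P₃/P₂)^((γ−1)/γ) = 712.1 K; V₃ = V₂·(P₂/P₃)^(1/γ) = 0.4263 L.
T constant ⇒ Boyle's law P V = const: T₄ = T₃; V₄ = V₃·(P₃/P₄) = 1.262 L.

V₄ ≈ 1.26 L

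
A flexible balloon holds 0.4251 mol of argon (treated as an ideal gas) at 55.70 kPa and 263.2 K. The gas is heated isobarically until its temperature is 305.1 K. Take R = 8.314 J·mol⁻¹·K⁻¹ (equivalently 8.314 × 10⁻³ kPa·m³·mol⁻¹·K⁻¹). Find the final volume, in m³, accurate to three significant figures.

From PV = nRT: V₁ = nRT₁/P₁ = 0.01670 m³.
P constant ⇒ V ∝ T: P₂ = P₁; V₂ = V₁·(T₂/T₁) = 0.01936 m³.

V₂ ≈ 0.0194 m³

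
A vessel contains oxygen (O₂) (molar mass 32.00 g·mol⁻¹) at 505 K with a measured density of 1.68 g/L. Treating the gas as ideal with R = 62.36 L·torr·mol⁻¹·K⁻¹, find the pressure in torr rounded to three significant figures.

P ≈ 1.65e+03 torr

ρ = PM/(RT) ⇒ P = ρRT/M = (1.68 × 62.36 × 505.0) / 32.00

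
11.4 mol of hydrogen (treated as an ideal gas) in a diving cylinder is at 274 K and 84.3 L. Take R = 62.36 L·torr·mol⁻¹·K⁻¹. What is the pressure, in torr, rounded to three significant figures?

PV = nRT ⇒ P = nRT/V = (11.4 × 62.36 × 274) / 84.3

P ≈ 2.31e+03 torr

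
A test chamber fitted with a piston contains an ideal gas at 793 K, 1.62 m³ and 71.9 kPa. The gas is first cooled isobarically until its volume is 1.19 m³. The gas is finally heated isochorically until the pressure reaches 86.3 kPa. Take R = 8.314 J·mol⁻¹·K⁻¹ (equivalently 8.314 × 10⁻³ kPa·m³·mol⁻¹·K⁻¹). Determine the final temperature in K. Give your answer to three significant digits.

Isobaric, so V/T is constant: P₂ = P₁; T₂ = T₁·(V₂/V₁) = 582.5 K.
V constant ⇒ P ∝ T: V₃ = V₂; T₃ = T₂·(P₃/P₂) = 699.2 K.

T₃ ≈ 699 K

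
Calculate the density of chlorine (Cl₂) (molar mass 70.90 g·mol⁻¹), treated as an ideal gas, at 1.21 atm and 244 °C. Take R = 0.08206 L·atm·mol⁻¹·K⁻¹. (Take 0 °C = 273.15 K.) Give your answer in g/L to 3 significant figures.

ρ ≈ 2.02 g/L

ρ = PM/(RT) = (1.21 × 70.90) / (0.08206 × 517.1)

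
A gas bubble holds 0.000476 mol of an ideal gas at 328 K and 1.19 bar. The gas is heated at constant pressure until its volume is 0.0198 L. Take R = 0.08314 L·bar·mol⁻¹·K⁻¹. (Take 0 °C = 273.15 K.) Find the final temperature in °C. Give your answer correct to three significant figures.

From PV = nRT: V₁ = nRT₁/P₁ = 0.01091 L.
P constant ⇒ V ∝ T: P₂ = P₁; T₂ = T₁·(V₂/V₁) = 595.4 K.

T₂ ≈ 322 °C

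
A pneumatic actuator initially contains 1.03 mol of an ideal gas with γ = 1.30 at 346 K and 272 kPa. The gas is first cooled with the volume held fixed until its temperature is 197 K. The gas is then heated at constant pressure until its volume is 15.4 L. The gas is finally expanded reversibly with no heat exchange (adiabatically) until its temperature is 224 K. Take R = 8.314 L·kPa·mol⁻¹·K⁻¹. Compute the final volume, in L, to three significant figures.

From PV = nRT: V₁ = nRT₁/P₁ = 10.89 L.
V constant ⇒ P ∝ T: V₂ = V₁; P₂ = P₁·(T₂/T₁) = 154.9 kPa.
Isobaric, so V/T is constant: P₃ = P₂; T₃ = T₂·(V₃/V₂) = 278.5 K.
Reversible adiabatic, γ = 1.30: P₄ = P₃·(T₄/T₃)^(γ/(γ−1)) = 60.27 kPa; V₄ = V₃·(T₃/T₄)^(1/(γ−1)) = 31.83 L.

V₄ ≈ 31.8 L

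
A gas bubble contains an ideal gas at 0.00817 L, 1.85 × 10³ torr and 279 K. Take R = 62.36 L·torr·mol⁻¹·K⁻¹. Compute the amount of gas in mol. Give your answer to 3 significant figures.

PV = nRT ⇒ n = PV/(RT) = (1.85e+03 × 0.00817) / (62.36 × 279)

n ≈ 0.000869 mol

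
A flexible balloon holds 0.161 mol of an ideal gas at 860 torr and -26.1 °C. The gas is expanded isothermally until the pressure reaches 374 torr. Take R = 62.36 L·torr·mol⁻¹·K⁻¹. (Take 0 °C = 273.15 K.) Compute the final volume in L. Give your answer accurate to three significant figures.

V₂ ≈ 6.63 L

Convert: T₁ = 247.0 K.
From PV = nRT: V₁ = nRT₁/P₁ = 2.884 L.
Isothermal, so P V is constant: T₂ = T₁; V₂ = V₁·(P₁/P₂) = 6.632 L.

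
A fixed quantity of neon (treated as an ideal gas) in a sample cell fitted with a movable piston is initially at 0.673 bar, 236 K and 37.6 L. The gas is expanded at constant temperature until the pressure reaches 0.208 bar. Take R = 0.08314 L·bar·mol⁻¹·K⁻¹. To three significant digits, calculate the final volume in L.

V₂ ≈ 122 L

T constant ⇒ Boyle's law P V = const: T₂ = T₁; V₂ = V₁·(P₁/P₂) = 121.7 L.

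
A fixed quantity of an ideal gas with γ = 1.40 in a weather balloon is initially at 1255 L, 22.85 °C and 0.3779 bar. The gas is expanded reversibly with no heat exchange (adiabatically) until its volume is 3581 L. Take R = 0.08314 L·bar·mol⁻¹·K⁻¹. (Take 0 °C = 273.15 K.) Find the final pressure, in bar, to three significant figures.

Convert: T₁ = 296.0 K.
Reversible adiabatic, γ = 1.40: T₂ = T₁·(V₁/V₂)^(γ−1) = 194.6 K; P₂ = P₁·(V₁/V₂)^γ = 0.08707 bar.

P₂ ≈ 0.0871 bar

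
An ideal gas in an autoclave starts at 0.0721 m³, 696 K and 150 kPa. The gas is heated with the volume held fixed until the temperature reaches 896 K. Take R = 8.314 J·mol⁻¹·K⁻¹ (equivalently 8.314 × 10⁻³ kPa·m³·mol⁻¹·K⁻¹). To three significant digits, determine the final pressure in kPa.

V constant ⇒ P ∝ T: V₂ = V₁; P₂ = P₁·(T₂/T₁) = 193.1 kPa.

P₂ ≈ 193 kPa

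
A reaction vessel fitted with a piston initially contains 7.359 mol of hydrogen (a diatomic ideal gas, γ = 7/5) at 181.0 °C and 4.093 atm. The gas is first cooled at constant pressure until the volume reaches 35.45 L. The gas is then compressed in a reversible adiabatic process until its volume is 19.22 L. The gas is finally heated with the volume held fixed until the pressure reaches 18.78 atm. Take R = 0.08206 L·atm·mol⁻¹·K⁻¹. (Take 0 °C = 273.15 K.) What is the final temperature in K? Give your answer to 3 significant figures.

T₄ ≈ 598 K

Convert: T₁ = 454.1 K.
From PV = nRT: V₁ = nRT₁/P₁ = 67.01 L.
Isobaric, so V/T is constant: P₂ = P₁; T₂ = T₁·(V₂/V₁) = 240.3 K.
Reversible adiabatic, γ = 7/5: T₃ = T₂·(V₂/V₃)^(γ−1) = 306.9 K; P₃ = P₂·(V₂/V₃)^γ = 9.644 atm.
V constant ⇒ P ∝ T: V₄ = V₃; T₄ = T₃·(P₄/P₃) = 597.7 K.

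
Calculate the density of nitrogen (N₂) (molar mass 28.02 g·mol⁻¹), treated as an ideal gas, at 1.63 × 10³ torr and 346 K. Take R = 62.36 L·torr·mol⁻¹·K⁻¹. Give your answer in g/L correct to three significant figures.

ρ ≈ 2.12 g/L

ρ = PM/(RT) = (1.63e+03 × 28.02) / (62.36 × 346.0)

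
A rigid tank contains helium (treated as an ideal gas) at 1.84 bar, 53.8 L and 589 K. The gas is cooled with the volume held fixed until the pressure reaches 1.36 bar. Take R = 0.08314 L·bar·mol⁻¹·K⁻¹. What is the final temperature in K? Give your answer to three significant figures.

T₂ ≈ 435 K

Isochoric, so P/T is constant: V₂ = V₁; T₂ = T₁·(P₂/P₁) = 435.3 K.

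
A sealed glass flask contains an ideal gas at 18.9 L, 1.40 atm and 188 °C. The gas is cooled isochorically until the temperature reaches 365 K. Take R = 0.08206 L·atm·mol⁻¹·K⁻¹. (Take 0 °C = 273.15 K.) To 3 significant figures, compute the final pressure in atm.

P₂ ≈ 1.11 atm

Convert: T₁ = 461.1 K.
Isochoric, so P/T is constant: V₂ = V₁; P₂ = P₁·(T₂/T₁) = 1.108 atm.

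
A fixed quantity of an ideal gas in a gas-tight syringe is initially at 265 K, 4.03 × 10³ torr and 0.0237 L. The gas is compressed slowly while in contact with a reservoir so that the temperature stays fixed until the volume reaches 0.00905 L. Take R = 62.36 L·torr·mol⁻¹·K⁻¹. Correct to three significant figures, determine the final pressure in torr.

P₂ ≈ 1.06e+04 torr

Isothermal, so P V is constant: T₂ = T₁; P₂ = P₁·(V₁/V₂) = 1.055e+04 torr.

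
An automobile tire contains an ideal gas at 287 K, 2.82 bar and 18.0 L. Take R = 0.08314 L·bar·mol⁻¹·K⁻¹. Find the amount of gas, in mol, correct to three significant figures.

n ≈ 2.13 mol

PV = nRT ⇒ n = PV/(RT) = (2.82 × 18.0) / (0.08314 × 287)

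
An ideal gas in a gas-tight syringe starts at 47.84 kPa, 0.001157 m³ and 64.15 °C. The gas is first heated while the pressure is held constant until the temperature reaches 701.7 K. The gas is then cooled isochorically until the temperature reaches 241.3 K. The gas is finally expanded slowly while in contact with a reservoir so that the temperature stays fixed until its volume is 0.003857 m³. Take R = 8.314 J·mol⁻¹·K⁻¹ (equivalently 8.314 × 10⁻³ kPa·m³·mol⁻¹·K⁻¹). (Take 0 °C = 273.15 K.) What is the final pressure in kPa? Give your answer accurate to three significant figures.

Convert: T₁ = 337.3 K.
P constant ⇒ V ∝ T: P₂ = P₁; V₂ = V₁·(T₂/T₁) = 0.002407 m³.
V constant ⇒ P ∝ T: V₃ = V₂; P₃ = P₂·(T₃/T₂) = 16.45 kPa.
T constant ⇒ Boyle's law P V = const: T₄ = T₃; P₄ = P₃·(V₃/V₄) = 10.27 kPa.

P₄ ≈ 10.3 kPa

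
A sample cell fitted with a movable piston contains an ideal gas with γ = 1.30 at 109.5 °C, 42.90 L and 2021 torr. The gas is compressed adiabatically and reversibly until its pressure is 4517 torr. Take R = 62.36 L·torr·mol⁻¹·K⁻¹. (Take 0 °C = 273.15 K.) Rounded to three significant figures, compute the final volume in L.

Convert: T₁ = 382.6 K.
Adiabatic (γ = 1.30), T V^(γ−1) and P V^γ constant: T₂ = T₁·(P₂/P₁)^((γ−1)/γ) = 460.7 K; V₂ = V₁·(P₁/P₂)^(1/γ) = 23.11 L.

V₂ ≈ 23.1 L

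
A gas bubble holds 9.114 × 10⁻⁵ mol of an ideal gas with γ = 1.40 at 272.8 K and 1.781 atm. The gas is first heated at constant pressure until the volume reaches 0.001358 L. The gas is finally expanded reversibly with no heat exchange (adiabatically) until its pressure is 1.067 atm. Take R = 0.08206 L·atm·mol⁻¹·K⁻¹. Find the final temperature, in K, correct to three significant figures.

From PV = nRT: V₁ = nRT₁/P₁ = 0.001146 L.
Isobaric, so V/T is constant: P₂ = P₁; T₂ = T₁·(V₂/V₁) = 323.4 K.
Reversible adiabatic, γ = 1.40: T₃ = T₂·(P₃/P₂)^((γ−1)/γ) = 279.4 K; V₃ = V₂·(P₂/P₃)^(1/γ) = 0.001958 L.

T₃ ≈ 279 K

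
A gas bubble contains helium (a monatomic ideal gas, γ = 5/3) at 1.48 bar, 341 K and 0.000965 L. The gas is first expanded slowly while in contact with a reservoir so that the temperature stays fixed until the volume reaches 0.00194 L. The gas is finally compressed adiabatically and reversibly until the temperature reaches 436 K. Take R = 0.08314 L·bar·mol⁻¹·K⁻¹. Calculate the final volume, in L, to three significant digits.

Isothermal, so P V is constant: T₂ = T₁; P₂ = P₁·(V₁/V₂) = 0.7362 bar.
Reversible adiabatic, γ = 5/3: P₃ = P₂·(T₃/T₂)^(γ/(γ−1)) = 1.361 bar; V₃ = V₂·(T₂/T₃)^(1/(γ−1)) = 0.001342 L.

V₃ ≈ 0.00134 L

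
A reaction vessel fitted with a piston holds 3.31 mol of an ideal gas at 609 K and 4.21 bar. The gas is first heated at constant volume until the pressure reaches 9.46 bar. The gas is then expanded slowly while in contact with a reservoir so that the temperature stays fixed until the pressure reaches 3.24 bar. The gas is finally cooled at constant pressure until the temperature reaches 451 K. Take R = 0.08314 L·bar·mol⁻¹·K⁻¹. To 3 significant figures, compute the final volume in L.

V₄ ≈ 38.3 L

From PV = nRT: V₁ = nRT₁/P₁ = 39.81 L.
V constant ⇒ P ∝ T: V₂ = V₁; T₂ = T₁·(P₂/P₁) = 1368 K.
T constant ⇒ Boyle's law P V = const: T₃ = T₂; V₃ = V₂·(P₂/P₃) = 116.2 L.
P constant ⇒ V ∝ T: P₄ = P₃; V₄ = V₃·(T₄/T₃) = 38.31 L.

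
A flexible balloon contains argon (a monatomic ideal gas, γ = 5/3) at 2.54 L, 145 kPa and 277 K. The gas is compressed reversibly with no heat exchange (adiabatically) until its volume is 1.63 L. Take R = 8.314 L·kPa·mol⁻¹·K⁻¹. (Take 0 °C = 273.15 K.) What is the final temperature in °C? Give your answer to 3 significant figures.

Reversible adiabatic, γ = 5/3: T₂ = T₁·(V₁/V₂)^(γ−1) = 372.3 K; P₂ = P₁·(V₁/V₂)^γ = 303.7 kPa.

T₂ ≈ 99.2 °C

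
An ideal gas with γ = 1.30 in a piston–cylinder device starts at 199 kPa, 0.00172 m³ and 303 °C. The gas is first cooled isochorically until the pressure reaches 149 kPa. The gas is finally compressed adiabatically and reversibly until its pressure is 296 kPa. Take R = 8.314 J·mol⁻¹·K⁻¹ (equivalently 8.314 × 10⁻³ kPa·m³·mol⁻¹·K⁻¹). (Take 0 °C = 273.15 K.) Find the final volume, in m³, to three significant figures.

V₃ ≈ 0.00101 m³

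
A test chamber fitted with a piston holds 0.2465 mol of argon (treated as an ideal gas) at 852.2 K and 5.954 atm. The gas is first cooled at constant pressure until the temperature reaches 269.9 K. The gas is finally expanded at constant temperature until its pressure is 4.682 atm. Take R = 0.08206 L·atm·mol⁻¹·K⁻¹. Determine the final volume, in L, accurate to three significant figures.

From PV = nRT: V₁ = nRT₁/P₁ = 2.895 L.
Isobaric, so V/T is constant: P₂ = P₁; V₂ = V₁·(T₂/T₁) = 0.9169 L.
T constant ⇒ Boyle's law P V = const: T₃ = T₂; V₃ = V₂·(P₂/P₃) = 1.166 L.

V₃ ≈ 1.17 L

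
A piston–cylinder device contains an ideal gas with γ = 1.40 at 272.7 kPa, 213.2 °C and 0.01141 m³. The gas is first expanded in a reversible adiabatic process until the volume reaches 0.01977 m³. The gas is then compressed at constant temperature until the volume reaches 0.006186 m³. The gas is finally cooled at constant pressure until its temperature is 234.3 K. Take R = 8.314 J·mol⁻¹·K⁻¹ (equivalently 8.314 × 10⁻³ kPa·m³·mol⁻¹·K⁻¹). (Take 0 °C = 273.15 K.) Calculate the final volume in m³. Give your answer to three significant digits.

V₄ ≈ 0.00371 m³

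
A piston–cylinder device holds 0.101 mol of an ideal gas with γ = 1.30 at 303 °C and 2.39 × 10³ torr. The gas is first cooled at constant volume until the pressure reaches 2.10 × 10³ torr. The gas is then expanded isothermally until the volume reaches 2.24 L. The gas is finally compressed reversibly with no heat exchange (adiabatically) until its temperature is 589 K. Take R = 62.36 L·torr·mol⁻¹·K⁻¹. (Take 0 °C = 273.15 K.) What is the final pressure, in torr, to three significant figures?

P₄ ≈ 2.74e+03 torr

Convert: T₁ = 576.1 K.
From PV = nRT: V₁ = nRT₁/P₁ = 1.518 L.
V constant ⇒ P ∝ T: V₂ = V₁; T₂ = T₁·(P₂/P₁) = 506.2 K.
T constant ⇒ Boyle's law P V = const: T₃ = T₂; P₃ = P₂·(V₂/V₃) = 1423 torr.
Adiabatic (γ = 1.30), T V^(γ−1) and P V^γ constant: P₄ = P₃·(T₄/T₃)^(γ/(γ−1)) = 2743 torr; V₄ = V₃·(T₃/T₄)^(1/(γ−1)) = 1.352 L.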